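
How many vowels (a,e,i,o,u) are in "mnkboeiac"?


Input: mnkboeiac
Checking each character:
  'm' at position 0: consonant
  'n' at position 1: consonant
  'k' at position 2: consonant
  'b' at position 3: consonant
  'o' at position 4: vowel (running total: 1)
  'e' at position 5: vowel (running total: 2)
  'i' at position 6: vowel (running total: 3)
  'a' at position 7: vowel (running total: 4)
  'c' at position 8: consonant
Total vowels: 4

4


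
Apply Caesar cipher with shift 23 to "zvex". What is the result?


Caesar cipher: shift "zvex" by 23
  'z' (pos 25) + 23 = pos 22 = 'w'
  'v' (pos 21) + 23 = pos 18 = 's'
  'e' (pos 4) + 23 = pos 1 = 'b'
  'x' (pos 23) + 23 = pos 20 = 'u'
Result: wsbu

wsbu


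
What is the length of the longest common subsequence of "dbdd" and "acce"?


LCS of "dbdd" and "acce"
DP table:
           a    c    c    e
      0    0    0    0    0
  d   0    0    0    0    0
  b   0    0    0    0    0
  d   0    0    0    0    0
  d   0    0    0    0    0
LCS length = dp[4][4] = 0

0


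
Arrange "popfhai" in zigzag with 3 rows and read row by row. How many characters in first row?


Zigzag "popfhai" into 3 rows:
Placing characters:
  'p' => row 0
  'o' => row 1
  'p' => row 2
  'f' => row 1
  'h' => row 0
  'a' => row 1
  'i' => row 2
Rows:
  Row 0: "ph"
  Row 1: "ofa"
  Row 2: "pi"
First row length: 2

2


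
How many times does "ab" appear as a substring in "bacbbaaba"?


Searching for "ab" in "bacbbaaba"
Scanning each position:
  Position 0: "ba" => no
  Position 1: "ac" => no
  Position 2: "cb" => no
  Position 3: "bb" => no
  Position 4: "ba" => no
  Position 5: "aa" => no
  Position 6: "ab" => MATCH
  Position 7: "ba" => no
Total occurrences: 1

1


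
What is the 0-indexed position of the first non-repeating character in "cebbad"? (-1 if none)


Input: cebbad
Character frequencies:
  'a': 1
  'b': 2
  'c': 1
  'd': 1
  'e': 1
Scanning left to right for freq == 1:
  Position 0 ('c'): unique! => answer = 0

0


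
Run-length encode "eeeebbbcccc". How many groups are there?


Input: eeeebbbcccc
Scanning for consecutive runs:
  Group 1: 'e' x 4 (positions 0-3)
  Group 2: 'b' x 3 (positions 4-6)
  Group 3: 'c' x 4 (positions 7-10)
Total groups: 3

3


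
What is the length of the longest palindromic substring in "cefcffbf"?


Input: "cefcffbf"
Checking substrings for palindromes:
  [2:5] "fcf" (len 3) => palindrome
  [5:8] "fbf" (len 3) => palindrome
  [4:6] "ff" (len 2) => palindrome
Longest palindromic substring: "fcf" with length 3

3


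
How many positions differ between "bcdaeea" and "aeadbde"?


Comparing "bcdaeea" and "aeadbde" position by position:
  Position 0: 'b' vs 'a' => DIFFER
  Position 1: 'c' vs 'e' => DIFFER
  Position 2: 'd' vs 'a' => DIFFER
  Position 3: 'a' vs 'd' => DIFFER
  Position 4: 'e' vs 'b' => DIFFER
  Position 5: 'e' vs 'd' => DIFFER
  Position 6: 'a' vs 'e' => DIFFER
Positions that differ: 7

7


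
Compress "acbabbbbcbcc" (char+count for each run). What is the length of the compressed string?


Input: acbabbbbcbcc
Runs:
  'a' x 1 => "a1"
  'c' x 1 => "c1"
  'b' x 1 => "b1"
  'a' x 1 => "a1"
  'b' x 4 => "b4"
  'c' x 1 => "c1"
  'b' x 1 => "b1"
  'c' x 2 => "c2"
Compressed: "a1c1b1a1b4c1b1c2"
Compressed length: 16

16


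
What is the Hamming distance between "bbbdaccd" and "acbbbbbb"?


Comparing "bbbdaccd" and "acbbbbbb" position by position:
  Position 0: 'b' vs 'a' => differ
  Position 1: 'b' vs 'c' => differ
  Position 2: 'b' vs 'b' => same
  Position 3: 'd' vs 'b' => differ
  Position 4: 'a' vs 'b' => differ
  Position 5: 'c' vs 'b' => differ
  Position 6: 'c' vs 'b' => differ
  Position 7: 'd' vs 'b' => differ
Total differences (Hamming distance): 7

7


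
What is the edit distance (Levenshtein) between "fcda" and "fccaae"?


Computing edit distance: "fcda" -> "fccaae"
DP table:
           f    c    c    a    a    e
      0    1    2    3    4    5    6
  f   1    0    1    2    3    4    5
  c   2    1    0    1    2    3    4
  d   3    2    1    1    2    3    4
  a   4    3    2    2    1    2    3
Edit distance = dp[4][6] = 3

3


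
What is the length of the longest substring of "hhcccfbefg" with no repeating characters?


Input: "hhcccfbefg"
Sliding window (track last position of each char):
  Position 0 ('h'): window [0,0] length 1 -- new best
  Position 1 ('h'): repeat (last at 0), move window start to 1
  Position 1 ('h'): window [1,1] length 1
  Position 2 ('c'): window [1,2] length 2 -- new best
  Position 3 ('c'): repeat (last at 2), move window start to 3
  Position 3 ('c'): window [3,3] length 1
  Position 4 ('c'): repeat (last at 3), move window start to 4
  Position 4 ('c'): window [4,4] length 1
  Position 5 ('f'): window [4,5] length 2
  Position 6 ('b'): window [4,6] length 3 -- new best
  Position 7 ('e'): window [4,7] length 4 -- new best
  Position 8 ('f'): repeat (last at 5), move window start to 6
  Position 8 ('f'): window [6,8] length 3
  Position 9 ('g'): window [6,9] length 4
Longest substring with no repeats: "cfbe" with length 4

4


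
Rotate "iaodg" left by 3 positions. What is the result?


Input: "iaodg", rotate left by 3
First 3 characters: "iao"
Remaining characters: "dg"
Concatenate remaining + first: "dg" + "iao" = "dgiao"

dgiao


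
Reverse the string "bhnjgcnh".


Input: bhnjgcnh
Reading characters right to left:
  Position 7: 'h'
  Position 6: 'n'
  Position 5: 'c'
  Position 4: 'g'
  Position 3: 'j'
  Position 2: 'n'
  Position 1: 'h'
  Position 0: 'b'
Reversed: hncgjnhb

hncgjnhb


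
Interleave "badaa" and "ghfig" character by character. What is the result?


Interleaving "badaa" and "ghfig":
  Position 0: 'b' from first, 'g' from second => "bg"
  Position 1: 'a' from first, 'h' from second => "ah"
  Position 2: 'd' from first, 'f' from second => "df"
  Position 3: 'a' from first, 'i' from second => "ai"
  Position 4: 'a' from first, 'g' from second => "ag"
Result: bgahdfaiag

bgahdfaiag


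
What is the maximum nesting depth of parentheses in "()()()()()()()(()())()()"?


Input: "()()()()()()()(()())()()"
Tracking depth:
  Position 0 '(': depth becomes 1
  Position 1 ')': depth becomes 0
  Position 2 '(': depth becomes 1
  Position 3 ')': depth becomes 0
  Position 4 '(': depth becomes 1
  Position 5 ')': depth becomes 0
  Position 6 '(': depth becomes 1
  Position 7 ')': depth becomes 0
  Position 8 '(': depth becomes 1
  Position 9 ')': depth becomes 0
  Position 10 '(': depth becomes 1
  Position 11 ')': depth becomes 0
  Position 12 '(': depth becomes 1
  Position 13 ')': depth becomes 0
  Position 14 '(': depth becomes 1
  Position 15 '(': depth becomes 2
  Position 16 ')': depth becomes 1
  Position 17 '(': depth becomes 2
  Position 18 ')': depth becomes 1
  Position 19 ')': depth becomes 0
  Position 20 '(': depth becomes 1
  Position 21 ')': depth becomes 0
  Position 22 '(': depth becomes 1
  Position 23 ')': depth becomes 0
Maximum depth reached: 2

2


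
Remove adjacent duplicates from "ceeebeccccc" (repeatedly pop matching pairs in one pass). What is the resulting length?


Input: ceeebeccccc
Stack-based adjacent duplicate removal:
  Read 'c': push. Stack: c
  Read 'e': push. Stack: ce
  Read 'e': matches stack top 'e' => pop. Stack: c
  Read 'e': push. Stack: ce
  Read 'b': push. Stack: ceb
  Read 'e': push. Stack: cebe
  Read 'c': push. Stack: cebec
  Read 'c': matches stack top 'c' => pop. Stack: cebe
  Read 'c': push. Stack: cebec
  Read 'c': matches stack top 'c' => pop. Stack: cebe
  Read 'c': push. Stack: cebec
Final stack: "cebec" (length 5)

5


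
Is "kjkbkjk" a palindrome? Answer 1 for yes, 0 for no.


Input: kjkbkjk
Reversed: kjkbkjk
  Compare pos 0 ('k') with pos 6 ('k'): match
  Compare pos 1 ('j') with pos 5 ('j'): match
  Compare pos 2 ('k') with pos 4 ('k'): match
Result: palindrome

1


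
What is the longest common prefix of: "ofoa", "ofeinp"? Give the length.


Words: ofoa, ofeinp
  Position 0: all 'o' => match
  Position 1: all 'f' => match
  Position 2: ('o', 'e') => mismatch, stop
LCP = "of" (length 2)

2


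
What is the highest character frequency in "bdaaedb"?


Input: bdaaedb
Character counts:
  'a': 2
  'b': 2
  'd': 2
  'e': 1
Maximum frequency: 2

2


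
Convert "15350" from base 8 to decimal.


Input: "15350" in base 8
Positional expansion:
  Digit '1' (value 1) x 8^4 = 4096
  Digit '5' (value 5) x 8^3 = 2560
  Digit '3' (value 3) x 8^2 = 192
  Digit '5' (value 5) x 8^1 = 40
  Digit '0' (value 0) x 8^0 = 0
Sum = 6888

6888


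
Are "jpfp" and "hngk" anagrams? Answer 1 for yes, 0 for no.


Strings: "jpfp", "hngk"
Sorted first:  fjpp
Sorted second: ghkn
Differ at position 0: 'f' vs 'g' => not anagrams

0


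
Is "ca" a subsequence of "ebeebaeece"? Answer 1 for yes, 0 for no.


Check if "ca" is a subsequence of "ebeebaeece"
Greedy scan:
  Position 0 ('e'): no match needed
  Position 1 ('b'): no match needed
  Position 2 ('e'): no match needed
  Position 3 ('e'): no match needed
  Position 4 ('b'): no match needed
  Position 5 ('a'): no match needed
  Position 6 ('e'): no match needed
  Position 7 ('e'): no match needed
  Position 8 ('c'): matches sub[0] = 'c'
  Position 9 ('e'): no match needed
Only matched 1/2 characters => not a subsequence

0


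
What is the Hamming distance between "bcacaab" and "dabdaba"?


Comparing "bcacaab" and "dabdaba" position by position:
  Position 0: 'b' vs 'd' => differ
  Position 1: 'c' vs 'a' => differ
  Position 2: 'a' vs 'b' => differ
  Position 3: 'c' vs 'd' => differ
  Position 4: 'a' vs 'a' => same
  Position 5: 'a' vs 'b' => differ
  Position 6: 'b' vs 'a' => differ
Total differences (Hamming distance): 6

6


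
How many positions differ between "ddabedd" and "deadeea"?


Comparing "ddabedd" and "deadeea" position by position:
  Position 0: 'd' vs 'd' => same
  Position 1: 'd' vs 'e' => DIFFER
  Position 2: 'a' vs 'a' => same
  Position 3: 'b' vs 'd' => DIFFER
  Position 4: 'e' vs 'e' => same
  Position 5: 'd' vs 'e' => DIFFER
  Position 6: 'd' vs 'a' => DIFFER
Positions that differ: 4

4


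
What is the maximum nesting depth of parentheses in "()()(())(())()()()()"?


Input: "()()(())(())()()()()"
Tracking depth:
  Position 0 '(': depth becomes 1
  Position 1 ')': depth becomes 0
  Position 2 '(': depth becomes 1
  Position 3 ')': depth becomes 0
  Position 4 '(': depth becomes 1
  Position 5 '(': depth becomes 2
  Position 6 ')': depth becomes 1
  Position 7 ')': depth becomes 0
  Position 8 '(': depth becomes 1
  Position 9 '(': depth becomes 2
  Position 10 ')': depth becomes 1
  Position 11 ')': depth becomes 0
  Position 12 '(': depth becomes 1
  Position 13 ')': depth becomes 0
  Position 14 '(': depth becomes 1
  Position 15 ')': depth becomes 0
  Position 16 '(': depth becomes 1
  Position 17 ')': depth becomes 0
  Position 18 '(': depth becomes 1
  Position 19 ')': depth becomes 0
Maximum depth reached: 2

2


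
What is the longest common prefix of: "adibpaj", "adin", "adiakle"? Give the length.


Words: adibpaj, adin, adiakle
  Position 0: all 'a' => match
  Position 1: all 'd' => match
  Position 2: all 'i' => match
  Position 3: ('b', 'n', 'a') => mismatch, stop
LCP = "adi" (length 3)

3


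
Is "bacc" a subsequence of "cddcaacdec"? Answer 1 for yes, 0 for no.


Check if "bacc" is a subsequence of "cddcaacdec"
Greedy scan:
  Position 0 ('c'): no match needed
  Position 1 ('d'): no match needed
  Position 2 ('d'): no match needed
  Position 3 ('c'): no match needed
  Position 4 ('a'): no match needed
  Position 5 ('a'): no match needed
  Position 6 ('c'): no match needed
  Position 7 ('d'): no match needed
  Position 8 ('e'): no match needed
  Position 9 ('c'): no match needed
Only matched 0/4 characters => not a subsequence

0


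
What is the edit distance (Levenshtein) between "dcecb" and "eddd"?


Computing edit distance: "dcecb" -> "eddd"
DP table:
           e    d    d    d
      0    1    2    3    4
  d   1    1    1    2    3
  c   2    2    2    2    3
  e   3    2    3    3    3
  c   4    3    3    4    4
  b   5    4    4    4    5
Edit distance = dp[5][4] = 5

5


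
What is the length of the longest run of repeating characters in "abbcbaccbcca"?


Input: "abbcbaccbcca"
Scanning for longest run:
  Position 1 ('b'): new char, reset run to 1
  Position 2 ('b'): continues run of 'b', length=2
  Position 3 ('c'): new char, reset run to 1
  Position 4 ('b'): new char, reset run to 1
  Position 5 ('a'): new char, reset run to 1
  Position 6 ('c'): new char, reset run to 1
  Position 7 ('c'): continues run of 'c', length=2
  Position 8 ('b'): new char, reset run to 1
  Position 9 ('c'): new char, reset run to 1
  Position 10 ('c'): continues run of 'c', length=2
  Position 11 ('a'): new char, reset run to 1
Longest run: 'b' with length 2

2


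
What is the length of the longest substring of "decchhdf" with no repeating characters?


Input: "decchhdf"
Sliding window (track last position of each char):
  Position 0 ('d'): window [0,0] length 1 -- new best
  Position 1 ('e'): window [0,1] length 2 -- new best
  Position 2 ('c'): window [0,2] length 3 -- new best
  Position 3 ('c'): repeat (last at 2), move window start to 3
  Position 3 ('c'): window [3,3] length 1
  Position 4 ('h'): window [3,4] length 2
  Position 5 ('h'): repeat (last at 4), move window start to 5
  Position 5 ('h'): window [5,5] length 1
  Position 6 ('d'): window [5,6] length 2
  Position 7 ('f'): window [5,7] length 3
Longest substring with no repeats: "dec" with length 3

3


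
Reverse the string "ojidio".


Input: ojidio
Reading characters right to left:
  Position 5: 'o'
  Position 4: 'i'
  Position 3: 'd'
  Position 2: 'i'
  Position 1: 'j'
  Position 0: 'o'
Reversed: oidijo

oidijo


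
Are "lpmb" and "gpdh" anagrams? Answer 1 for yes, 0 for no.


Strings: "lpmb", "gpdh"
Sorted first:  blmp
Sorted second: dghp
Differ at position 0: 'b' vs 'd' => not anagrams

0


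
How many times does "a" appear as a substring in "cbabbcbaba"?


Searching for "a" in "cbabbcbaba"
Scanning each position:
  Position 0: "c" => no
  Position 1: "b" => no
  Position 2: "a" => MATCH
  Position 3: "b" => no
  Position 4: "b" => no
  Position 5: "c" => no
  Position 6: "b" => no
  Position 7: "a" => MATCH
  Position 8: "b" => no
  Position 9: "a" => MATCH
Total occurrences: 3

3


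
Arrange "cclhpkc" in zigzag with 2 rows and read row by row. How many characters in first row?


Zigzag "cclhpkc" into 2 rows:
Placing characters:
  'c' => row 0
  'c' => row 1
  'l' => row 0
  'h' => row 1
  'p' => row 0
  'k' => row 1
  'c' => row 0
Rows:
  Row 0: "clpc"
  Row 1: "chk"
First row length: 4

4


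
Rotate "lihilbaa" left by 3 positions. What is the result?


Input: "lihilbaa", rotate left by 3
First 3 characters: "lih"
Remaining characters: "ilbaa"
Concatenate remaining + first: "ilbaa" + "lih" = "ilbaalih"

ilbaalih


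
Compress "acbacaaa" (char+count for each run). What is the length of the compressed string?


Input: acbacaaa
Runs:
  'a' x 1 => "a1"
  'c' x 1 => "c1"
  'b' x 1 => "b1"
  'a' x 1 => "a1"
  'c' x 1 => "c1"
  'a' x 3 => "a3"
Compressed: "a1c1b1a1c1a3"
Compressed length: 12

12


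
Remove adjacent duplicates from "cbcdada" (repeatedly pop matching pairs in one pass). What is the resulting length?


Input: cbcdada
Stack-based adjacent duplicate removal:
  Read 'c': push. Stack: c
  Read 'b': push. Stack: cb
  Read 'c': push. Stack: cbc
  Read 'd': push. Stack: cbcd
  Read 'a': push. Stack: cbcda
  Read 'd': push. Stack: cbcdad
  Read 'a': push. Stack: cbcdada
Final stack: "cbcdada" (length 7)

7


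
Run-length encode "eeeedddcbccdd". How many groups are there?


Input: eeeedddcbccdd
Scanning for consecutive runs:
  Group 1: 'e' x 4 (positions 0-3)
  Group 2: 'd' x 3 (positions 4-6)
  Group 3: 'c' x 1 (positions 7-7)
  Group 4: 'b' x 1 (positions 8-8)
  Group 5: 'c' x 2 (positions 9-10)
  Group 6: 'd' x 2 (positions 11-12)
Total groups: 6

6


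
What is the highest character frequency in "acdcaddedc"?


Input: acdcaddedc
Character counts:
  'a': 2
  'c': 3
  'd': 4
  'e': 1
Maximum frequency: 4

4


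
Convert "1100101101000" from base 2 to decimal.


Input: "1100101101000" in base 2
Positional expansion:
  Digit '1' (value 1) x 2^12 = 4096
  Digit '1' (value 1) x 2^11 = 2048
  Digit '0' (value 0) x 2^10 = 0
  Digit '0' (value 0) x 2^9 = 0
  Digit '1' (value 1) x 2^8 = 256
  Digit '0' (value 0) x 2^7 = 0
  Digit '1' (value 1) x 2^6 = 64
  Digit '1' (value 1) x 2^5 = 32
  Digit '0' (value 0) x 2^4 = 0
  Digit '1' (value 1) x 2^3 = 8
  Digit '0' (value 0) x 2^2 = 0
  Digit '0' (value 0) x 2^1 = 0
  Digit '0' (value 0) x 2^0 = 0
Sum = 6504

6504


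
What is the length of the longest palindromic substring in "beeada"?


Input: "beeada"
Checking substrings for palindromes:
  [3:6] "ada" (len 3) => palindrome
  [1:3] "ee" (len 2) => palindrome
Longest palindromic substring: "ada" with length 3

3


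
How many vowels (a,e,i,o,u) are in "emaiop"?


Input: emaiop
Checking each character:
  'e' at position 0: vowel (running total: 1)
  'm' at position 1: consonant
  'a' at position 2: vowel (running total: 2)
  'i' at position 3: vowel (running total: 3)
  'o' at position 4: vowel (running total: 4)
  'p' at position 5: consonant
Total vowels: 4

4


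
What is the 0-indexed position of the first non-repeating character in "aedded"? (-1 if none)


Input: aedded
Character frequencies:
  'a': 1
  'd': 3
  'e': 2
Scanning left to right for freq == 1:
  Position 0 ('a'): unique! => answer = 0

0


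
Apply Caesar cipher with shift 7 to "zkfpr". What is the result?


Caesar cipher: shift "zkfpr" by 7
  'z' (pos 25) + 7 = pos 6 = 'g'
  'k' (pos 10) + 7 = pos 17 = 'r'
  'f' (pos 5) + 7 = pos 12 = 'm'
  'p' (pos 15) + 7 = pos 22 = 'w'
  'r' (pos 17) + 7 = pos 24 = 'y'
Result: grmwy

grmwy


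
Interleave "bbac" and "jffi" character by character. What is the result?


Interleaving "bbac" and "jffi":
  Position 0: 'b' from first, 'j' from second => "bj"
  Position 1: 'b' from first, 'f' from second => "bf"
  Position 2: 'a' from first, 'f' from second => "af"
  Position 3: 'c' from first, 'i' from second => "ci"
Result: bjbfafci

bjbfafci


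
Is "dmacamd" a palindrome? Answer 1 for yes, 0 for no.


Input: dmacamd
Reversed: dmacamd
  Compare pos 0 ('d') with pos 6 ('d'): match
  Compare pos 1 ('m') with pos 5 ('m'): match
  Compare pos 2 ('a') with pos 4 ('a'): match
Result: palindrome

1


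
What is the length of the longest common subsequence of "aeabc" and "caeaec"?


LCS of "aeabc" and "caeaec"
DP table:
           c    a    e    a    e    c
      0    0    0    0    0    0    0
  a   0    0    1    1    1    1    1
  e   0    0    1    2    2    2    2
  a   0    0    1    2    3    3    3
  b   0    0    1    2    3    3    3
  c   0    1    1    2    3    3    4
LCS length = dp[5][6] = 4

4


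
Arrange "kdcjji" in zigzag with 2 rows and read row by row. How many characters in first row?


Zigzag "kdcjji" into 2 rows:
Placing characters:
  'k' => row 0
  'd' => row 1
  'c' => row 0
  'j' => row 1
  'j' => row 0
  'i' => row 1
Rows:
  Row 0: "kcj"
  Row 1: "dji"
First row length: 3

3


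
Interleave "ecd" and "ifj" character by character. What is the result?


Interleaving "ecd" and "ifj":
  Position 0: 'e' from first, 'i' from second => "ei"
  Position 1: 'c' from first, 'f' from second => "cf"
  Position 2: 'd' from first, 'j' from second => "dj"
Result: eicfdj

eicfdj


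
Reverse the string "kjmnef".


Input: kjmnef
Reading characters right to left:
  Position 5: 'f'
  Position 4: 'e'
  Position 3: 'n'
  Position 2: 'm'
  Position 1: 'j'
  Position 0: 'k'
Reversed: fenmjk

fenmjk


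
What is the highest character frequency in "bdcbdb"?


Input: bdcbdb
Character counts:
  'b': 3
  'c': 1
  'd': 2
Maximum frequency: 3

3


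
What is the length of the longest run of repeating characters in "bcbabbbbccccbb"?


Input: "bcbabbbbccccbb"
Scanning for longest run:
  Position 1 ('c'): new char, reset run to 1
  Position 2 ('b'): new char, reset run to 1
  Position 3 ('a'): new char, reset run to 1
  Position 4 ('b'): new char, reset run to 1
  Position 5 ('b'): continues run of 'b', length=2
  Position 6 ('b'): continues run of 'b', length=3
  Position 7 ('b'): continues run of 'b', length=4
  Position 8 ('c'): new char, reset run to 1
  Position 9 ('c'): continues run of 'c', length=2
  Position 10 ('c'): continues run of 'c', length=3
  Position 11 ('c'): continues run of 'c', length=4
  Position 12 ('b'): new char, reset run to 1
  Position 13 ('b'): continues run of 'b', length=2
Longest run: 'b' with length 4

4


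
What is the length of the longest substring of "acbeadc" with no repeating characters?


Input: "acbeadc"
Sliding window (track last position of each char):
  Position 0 ('a'): window [0,0] length 1 -- new best
  Position 1 ('c'): window [0,1] length 2 -- new best
  Position 2 ('b'): window [0,2] length 3 -- new best
  Position 3 ('e'): window [0,3] length 4 -- new best
  Position 4 ('a'): repeat (last at 0), move window start to 1
  Position 4 ('a'): window [1,4] length 4
  Position 5 ('d'): window [1,5] length 5 -- new best
  Position 6 ('c'): repeat (last at 1), move window start to 2
  Position 6 ('c'): window [2,6] length 5
Longest substring with no repeats: "cbead" with length 5

5


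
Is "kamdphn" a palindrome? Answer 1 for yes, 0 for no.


Input: kamdphn
Reversed: nhpdmak
  Compare pos 0 ('k') with pos 6 ('n'): MISMATCH
  Compare pos 1 ('a') with pos 5 ('h'): MISMATCH
  Compare pos 2 ('m') with pos 4 ('p'): MISMATCH
Result: not a palindrome

0


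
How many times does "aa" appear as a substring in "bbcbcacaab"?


Searching for "aa" in "bbcbcacaab"
Scanning each position:
  Position 0: "bb" => no
  Position 1: "bc" => no
  Position 2: "cb" => no
  Position 3: "bc" => no
  Position 4: "ca" => no
  Position 5: "ac" => no
  Position 6: "ca" => no
  Position 7: "aa" => MATCH
  Position 8: "ab" => no
Total occurrences: 1

1


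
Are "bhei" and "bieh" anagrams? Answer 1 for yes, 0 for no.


Strings: "bhei", "bieh"
Sorted first:  behi
Sorted second: behi
Sorted forms match => anagrams

1


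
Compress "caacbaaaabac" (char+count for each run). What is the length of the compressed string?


Input: caacbaaaabac
Runs:
  'c' x 1 => "c1"
  'a' x 2 => "a2"
  'c' x 1 => "c1"
  'b' x 1 => "b1"
  'a' x 4 => "a4"
  'b' x 1 => "b1"
  'a' x 1 => "a1"
  'c' x 1 => "c1"
Compressed: "c1a2c1b1a4b1a1c1"
Compressed length: 16

16


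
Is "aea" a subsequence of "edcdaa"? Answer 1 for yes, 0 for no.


Check if "aea" is a subsequence of "edcdaa"
Greedy scan:
  Position 0 ('e'): no match needed
  Position 1 ('d'): no match needed
  Position 2 ('c'): no match needed
  Position 3 ('d'): no match needed
  Position 4 ('a'): matches sub[0] = 'a'
  Position 5 ('a'): no match needed
Only matched 1/3 characters => not a subsequence

0


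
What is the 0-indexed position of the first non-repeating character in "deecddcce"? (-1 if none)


Input: deecddcce
Character frequencies:
  'c': 3
  'd': 3
  'e': 3
Scanning left to right for freq == 1:
  Position 0 ('d'): freq=3, skip
  Position 1 ('e'): freq=3, skip
  Position 2 ('e'): freq=3, skip
  Position 3 ('c'): freq=3, skip
  Position 4 ('d'): freq=3, skip
  Position 5 ('d'): freq=3, skip
  Position 6 ('c'): freq=3, skip
  Position 7 ('c'): freq=3, skip
  Position 8 ('e'): freq=3, skip
  No unique character found => answer = -1

-1


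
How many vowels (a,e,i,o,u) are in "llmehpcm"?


Input: llmehpcm
Checking each character:
  'l' at position 0: consonant
  'l' at position 1: consonant
  'm' at position 2: consonant
  'e' at position 3: vowel (running total: 1)
  'h' at position 4: consonant
  'p' at position 5: consonant
  'c' at position 6: consonant
  'm' at position 7: consonant
Total vowels: 1

1


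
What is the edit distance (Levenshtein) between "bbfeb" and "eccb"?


Computing edit distance: "bbfeb" -> "eccb"
DP table:
           e    c    c    b
      0    1    2    3    4
  b   1    1    2    3    3
  b   2    2    2    3    3
  f   3    3    3    3    4
  e   4    3    4    4    4
  b   5    4    4    5    4
Edit distance = dp[5][4] = 4

4


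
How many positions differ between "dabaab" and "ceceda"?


Comparing "dabaab" and "ceceda" position by position:
  Position 0: 'd' vs 'c' => DIFFER
  Position 1: 'a' vs 'e' => DIFFER
  Position 2: 'b' vs 'c' => DIFFER
  Position 3: 'a' vs 'e' => DIFFER
  Position 4: 'a' vs 'd' => DIFFER
  Position 5: 'b' vs 'a' => DIFFER
Positions that differ: 6

6


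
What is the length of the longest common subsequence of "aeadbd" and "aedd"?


LCS of "aeadbd" and "aedd"
DP table:
           a    e    d    d
      0    0    0    0    0
  a   0    1    1    1    1
  e   0    1    2    2    2
  a   0    1    2    2    2
  d   0    1    2    3    3
  b   0    1    2    3    3
  d   0    1    2    3    4
LCS length = dp[6][4] = 4

4


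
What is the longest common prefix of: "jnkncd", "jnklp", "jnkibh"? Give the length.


Words: jnkncd, jnklp, jnkibh
  Position 0: all 'j' => match
  Position 1: all 'n' => match
  Position 2: all 'k' => match
  Position 3: ('n', 'l', 'i') => mismatch, stop
LCP = "jnk" (length 3)

3


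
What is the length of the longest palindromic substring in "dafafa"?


Input: "dafafa"
Checking substrings for palindromes:
  [1:6] "afafa" (len 5) => palindrome
  [1:4] "afa" (len 3) => palindrome
  [2:5] "faf" (len 3) => palindrome
  [3:6] "afa" (len 3) => palindrome
Longest palindromic substring: "afafa" with length 5

5


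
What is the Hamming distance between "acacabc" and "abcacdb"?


Comparing "acacabc" and "abcacdb" position by position:
  Position 0: 'a' vs 'a' => same
  Position 1: 'c' vs 'b' => differ
  Position 2: 'a' vs 'c' => differ
  Position 3: 'c' vs 'a' => differ
  Position 4: 'a' vs 'c' => differ
  Position 5: 'b' vs 'd' => differ
  Position 6: 'c' vs 'b' => differ
Total differences (Hamming distance): 6

6


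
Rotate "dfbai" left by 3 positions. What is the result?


Input: "dfbai", rotate left by 3
First 3 characters: "dfb"
Remaining characters: "ai"
Concatenate remaining + first: "ai" + "dfb" = "aidfb"

aidfb


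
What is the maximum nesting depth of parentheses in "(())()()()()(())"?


Input: "(())()()()()(())"
Tracking depth:
  Position 0 '(': depth becomes 1
  Position 1 '(': depth becomes 2
  Position 2 ')': depth becomes 1
  Position 3 ')': depth becomes 0
  Position 4 '(': depth becomes 1
  Position 5 ')': depth becomes 0
  Position 6 '(': depth becomes 1
  Position 7 ')': depth becomes 0
  Position 8 '(': depth becomes 1
  Position 9 ')': depth becomes 0
  Position 10 '(': depth becomes 1
  Position 11 ')': depth becomes 0
  Position 12 '(': depth becomes 1
  Position 13 '(': depth becomes 2
  Position 14 ')': depth becomes 1
  Position 15 ')': depth becomes 0
Maximum depth reached: 2

2


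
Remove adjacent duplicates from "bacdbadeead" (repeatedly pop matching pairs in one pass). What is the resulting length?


Input: bacdbadeead
Stack-based adjacent duplicate removal:
  Read 'b': push. Stack: b
  Read 'a': push. Stack: ba
  Read 'c': push. Stack: bac
  Read 'd': push. Stack: bacd
  Read 'b': push. Stack: bacdb
  Read 'a': push. Stack: bacdba
  Read 'd': push. Stack: bacdbad
  Read 'e': push. Stack: bacdbade
  Read 'e': matches stack top 'e' => pop. Stack: bacdbad
  Read 'a': push. Stack: bacdbada
  Read 'd': push. Stack: bacdbadad
Final stack: "bacdbadad" (length 9)

9


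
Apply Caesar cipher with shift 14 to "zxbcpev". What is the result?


Caesar cipher: shift "zxbcpev" by 14
  'z' (pos 25) + 14 = pos 13 = 'n'
  'x' (pos 23) + 14 = pos 11 = 'l'
  'b' (pos 1) + 14 = pos 15 = 'p'
  'c' (pos 2) + 14 = pos 16 = 'q'
  'p' (pos 15) + 14 = pos 3 = 'd'
  'e' (pos 4) + 14 = pos 18 = 's'
  'v' (pos 21) + 14 = pos 9 = 'j'
Result: nlpqdsj

nlpqdsj


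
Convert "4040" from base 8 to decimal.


Input: "4040" in base 8
Positional expansion:
  Digit '4' (value 4) x 8^3 = 2048
  Digit '0' (value 0) x 8^2 = 0
  Digit '4' (value 4) x 8^1 = 32
  Digit '0' (value 0) x 8^0 = 0
Sum = 2080

2080


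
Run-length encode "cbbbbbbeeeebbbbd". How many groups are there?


Input: cbbbbbbeeeebbbbd
Scanning for consecutive runs:
  Group 1: 'c' x 1 (positions 0-0)
  Group 2: 'b' x 6 (positions 1-6)
  Group 3: 'e' x 4 (positions 7-10)
  Group 4: 'b' x 4 (positions 11-14)
  Group 5: 'd' x 1 (positions 15-15)
Total groups: 5

5


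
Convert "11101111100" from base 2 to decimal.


Input: "11101111100" in base 2
Positional expansion:
  Digit '1' (value 1) x 2^10 = 1024
  Digit '1' (value 1) x 2^9 = 512
  Digit '1' (value 1) x 2^8 = 256
  Digit '0' (value 0) x 2^7 = 0
  Digit '1' (value 1) x 2^6 = 64
  Digit '1' (value 1) x 2^5 = 32
  Digit '1' (value 1) x 2^4 = 16
  Digit '1' (value 1) x 2^3 = 8
  Digit '1' (value 1) x 2^2 = 4
  Digit '0' (value 0) x 2^1 = 0
  Digit '0' (value 0) x 2^0 = 0
Sum = 1916

1916


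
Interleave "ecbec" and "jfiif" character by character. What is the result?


Interleaving "ecbec" and "jfiif":
  Position 0: 'e' from first, 'j' from second => "ej"
  Position 1: 'c' from first, 'f' from second => "cf"
  Position 2: 'b' from first, 'i' from second => "bi"
  Position 3: 'e' from first, 'i' from second => "ei"
  Position 4: 'c' from first, 'f' from second => "cf"
Result: ejcfbieicf

ejcfbieicf


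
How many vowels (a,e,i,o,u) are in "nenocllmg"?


Input: nenocllmg
Checking each character:
  'n' at position 0: consonant
  'e' at position 1: vowel (running total: 1)
  'n' at position 2: consonant
  'o' at position 3: vowel (running total: 2)
  'c' at position 4: consonant
  'l' at position 5: consonant
  'l' at position 6: consonant
  'm' at position 7: consonant
  'g' at position 8: consonant
Total vowels: 2

2


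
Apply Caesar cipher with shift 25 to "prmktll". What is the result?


Caesar cipher: shift "prmktll" by 25
  'p' (pos 15) + 25 = pos 14 = 'o'
  'r' (pos 17) + 25 = pos 16 = 'q'
  'm' (pos 12) + 25 = pos 11 = 'l'
  'k' (pos 10) + 25 = pos 9 = 'j'
  't' (pos 19) + 25 = pos 18 = 's'
  'l' (pos 11) + 25 = pos 10 = 'k'
  'l' (pos 11) + 25 = pos 10 = 'k'
Result: oqljskk

oqljskk


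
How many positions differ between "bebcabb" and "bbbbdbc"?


Comparing "bebcabb" and "bbbbdbc" position by position:
  Position 0: 'b' vs 'b' => same
  Position 1: 'e' vs 'b' => DIFFER
  Position 2: 'b' vs 'b' => same
  Position 3: 'c' vs 'b' => DIFFER
  Position 4: 'a' vs 'd' => DIFFER
  Position 5: 'b' vs 'b' => same
  Position 6: 'b' vs 'c' => DIFFER
Positions that differ: 4

4


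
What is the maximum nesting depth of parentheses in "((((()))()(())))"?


Input: "((((()))()(())))"
Tracking depth:
  Position 0 '(': depth becomes 1
  Position 1 '(': depth becomes 2
  Position 2 '(': depth becomes 3
  Position 3 '(': depth becomes 4
  Position 4 '(': depth becomes 5
  Position 5 ')': depth becomes 4
  Position 6 ')': depth becomes 3
  Position 7 ')': depth becomes 2
  Position 8 '(': depth becomes 3
  Position 9 ')': depth becomes 2
  Position 10 '(': depth becomes 3
  Position 11 '(': depth becomes 4
  Position 12 ')': depth becomes 3
  Position 13 ')': depth becomes 2
  Position 14 ')': depth becomes 1
  Position 15 ')': depth becomes 0
Maximum depth reached: 5

5


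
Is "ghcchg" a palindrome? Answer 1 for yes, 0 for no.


Input: ghcchg
Reversed: ghcchg
  Compare pos 0 ('g') with pos 5 ('g'): match
  Compare pos 1 ('h') with pos 4 ('h'): match
  Compare pos 2 ('c') with pos 3 ('c'): match
Result: palindrome

1


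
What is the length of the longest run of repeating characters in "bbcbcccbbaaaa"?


Input: "bbcbcccbbaaaa"
Scanning for longest run:
  Position 1 ('b'): continues run of 'b', length=2
  Position 2 ('c'): new char, reset run to 1
  Position 3 ('b'): new char, reset run to 1
  Position 4 ('c'): new char, reset run to 1
  Position 5 ('c'): continues run of 'c', length=2
  Position 6 ('c'): continues run of 'c', length=3
  Position 7 ('b'): new char, reset run to 1
  Position 8 ('b'): continues run of 'b', length=2
  Position 9 ('a'): new char, reset run to 1
  Position 10 ('a'): continues run of 'a', length=2
  Position 11 ('a'): continues run of 'a', length=3
  Position 12 ('a'): continues run of 'a', length=4
Longest run: 'a' with length 4

4


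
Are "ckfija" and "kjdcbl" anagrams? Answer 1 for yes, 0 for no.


Strings: "ckfija", "kjdcbl"
Sorted first:  acfijk
Sorted second: bcdjkl
Differ at position 0: 'a' vs 'b' => not anagrams

0


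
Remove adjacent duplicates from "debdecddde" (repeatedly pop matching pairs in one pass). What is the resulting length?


Input: debdecddde
Stack-based adjacent duplicate removal:
  Read 'd': push. Stack: d
  Read 'e': push. Stack: de
  Read 'b': push. Stack: deb
  Read 'd': push. Stack: debd
  Read 'e': push. Stack: debde
  Read 'c': push. Stack: debdec
  Read 'd': push. Stack: debdecd
  Read 'd': matches stack top 'd' => pop. Stack: debdec
  Read 'd': push. Stack: debdecd
  Read 'e': push. Stack: debdecde
Final stack: "debdecde" (length 8)

8


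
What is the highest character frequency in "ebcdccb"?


Input: ebcdccb
Character counts:
  'b': 2
  'c': 3
  'd': 1
  'e': 1
Maximum frequency: 3

3


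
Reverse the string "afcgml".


Input: afcgml
Reading characters right to left:
  Position 5: 'l'
  Position 4: 'm'
  Position 3: 'g'
  Position 2: 'c'
  Position 1: 'f'
  Position 0: 'a'
Reversed: lmgcfa

lmgcfa


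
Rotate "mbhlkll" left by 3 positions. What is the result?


Input: "mbhlkll", rotate left by 3
First 3 characters: "mbh"
Remaining characters: "lkll"
Concatenate remaining + first: "lkll" + "mbh" = "lkllmbh"

lkllmbh


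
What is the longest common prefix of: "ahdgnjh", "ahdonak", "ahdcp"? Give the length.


Words: ahdgnjh, ahdonak, ahdcp
  Position 0: all 'a' => match
  Position 1: all 'h' => match
  Position 2: all 'd' => match
  Position 3: ('g', 'o', 'c') => mismatch, stop
LCP = "ahd" (length 3)

3


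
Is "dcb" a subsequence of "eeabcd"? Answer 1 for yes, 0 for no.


Check if "dcb" is a subsequence of "eeabcd"
Greedy scan:
  Position 0 ('e'): no match needed
  Position 1 ('e'): no match needed
  Position 2 ('a'): no match needed
  Position 3 ('b'): no match needed
  Position 4 ('c'): no match needed
  Position 5 ('d'): matches sub[0] = 'd'
Only matched 1/3 characters => not a subsequence

0


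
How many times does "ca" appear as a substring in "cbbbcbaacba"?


Searching for "ca" in "cbbbcbaacba"
Scanning each position:
  Position 0: "cb" => no
  Position 1: "bb" => no
  Position 2: "bb" => no
  Position 3: "bc" => no
  Position 4: "cb" => no
  Position 5: "ba" => no
  Position 6: "aa" => no
  Position 7: "ac" => no
  Position 8: "cb" => no
  Position 9: "ba" => no
Total occurrences: 0

0


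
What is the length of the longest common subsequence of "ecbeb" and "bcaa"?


LCS of "ecbeb" and "bcaa"
DP table:
           b    c    a    a
      0    0    0    0    0
  e   0    0    0    0    0
  c   0    0    1    1    1
  b   0    1    1    1    1
  e   0    1    1    1    1
  b   0    1    1    1    1
LCS length = dp[5][4] = 1

1


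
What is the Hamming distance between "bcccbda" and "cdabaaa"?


Comparing "bcccbda" and "cdabaaa" position by position:
  Position 0: 'b' vs 'c' => differ
  Position 1: 'c' vs 'd' => differ
  Position 2: 'c' vs 'a' => differ
  Position 3: 'c' vs 'b' => differ
  Position 4: 'b' vs 'a' => differ
  Position 5: 'd' vs 'a' => differ
  Position 6: 'a' vs 'a' => same
Total differences (Hamming distance): 6

6


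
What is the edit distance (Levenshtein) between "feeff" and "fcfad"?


Computing edit distance: "feeff" -> "fcfad"
DP table:
           f    c    f    a    d
      0    1    2    3    4    5
  f   1    0    1    2    3    4
  e   2    1    1    2    3    4
  e   3    2    2    2    3    4
  f   4    3    3    2    3    4
  f   5    4    4    3    3    4
Edit distance = dp[5][5] = 4

4


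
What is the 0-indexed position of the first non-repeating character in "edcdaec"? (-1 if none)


Input: edcdaec
Character frequencies:
  'a': 1
  'c': 2
  'd': 2
  'e': 2
Scanning left to right for freq == 1:
  Position 0 ('e'): freq=2, skip
  Position 1 ('d'): freq=2, skip
  Position 2 ('c'): freq=2, skip
  Position 3 ('d'): freq=2, skip
  Position 4 ('a'): unique! => answer = 4

4


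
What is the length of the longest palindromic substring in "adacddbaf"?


Input: "adacddbaf"
Checking substrings for palindromes:
  [0:3] "ada" (len 3) => palindrome
  [4:6] "dd" (len 2) => palindrome
Longest palindromic substring: "ada" with length 3

3


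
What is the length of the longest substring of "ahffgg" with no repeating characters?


Input: "ahffgg"
Sliding window (track last position of each char):
  Position 0 ('a'): window [0,0] length 1 -- new best
  Position 1 ('h'): window [0,1] length 2 -- new best
  Position 2 ('f'): window [0,2] length 3 -- new best
  Position 3 ('f'): repeat (last at 2), move window start to 3
  Position 3 ('f'): window [3,3] length 1
  Position 4 ('g'): window [3,4] length 2
  Position 5 ('g'): repeat (last at 4), move window start to 5
  Position 5 ('g'): window [5,5] length 1
Longest substring with no repeats: "ahf" with length 3

3


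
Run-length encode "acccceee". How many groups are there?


Input: acccceee
Scanning for consecutive runs:
  Group 1: 'a' x 1 (positions 0-0)
  Group 2: 'c' x 4 (positions 1-4)
  Group 3: 'e' x 3 (positions 5-7)
Total groups: 3

3


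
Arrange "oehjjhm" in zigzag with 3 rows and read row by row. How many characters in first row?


Zigzag "oehjjhm" into 3 rows:
Placing characters:
  'o' => row 0
  'e' => row 1
  'h' => row 2
  'j' => row 1
  'j' => row 0
  'h' => row 1
  'm' => row 2
Rows:
  Row 0: "oj"
  Row 1: "ejh"
  Row 2: "hm"
First row length: 2

2


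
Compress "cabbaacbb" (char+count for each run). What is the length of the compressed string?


Input: cabbaacbb
Runs:
  'c' x 1 => "c1"
  'a' x 1 => "a1"
  'b' x 2 => "b2"
  'a' x 2 => "a2"
  'c' x 1 => "c1"
  'b' x 2 => "b2"
Compressed: "c1a1b2a2c1b2"
Compressed length: 12

12


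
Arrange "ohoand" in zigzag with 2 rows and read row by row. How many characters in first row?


Zigzag "ohoand" into 2 rows:
Placing characters:
  'o' => row 0
  'h' => row 1
  'o' => row 0
  'a' => row 1
  'n' => row 0
  'd' => row 1
Rows:
  Row 0: "oon"
  Row 1: "had"
First row length: 3

3


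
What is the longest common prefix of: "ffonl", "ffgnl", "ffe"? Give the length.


Words: ffonl, ffgnl, ffe
  Position 0: all 'f' => match
  Position 1: all 'f' => match
  Position 2: ('o', 'g', 'e') => mismatch, stop
LCP = "ff" (length 2)

2


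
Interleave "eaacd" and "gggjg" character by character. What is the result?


Interleaving "eaacd" and "gggjg":
  Position 0: 'e' from first, 'g' from second => "eg"
  Position 1: 'a' from first, 'g' from second => "ag"
  Position 2: 'a' from first, 'g' from second => "ag"
  Position 3: 'c' from first, 'j' from second => "cj"
  Position 4: 'd' from first, 'g' from second => "dg"
Result: egagagcjdg

egagagcjdg


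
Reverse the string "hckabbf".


Input: hckabbf
Reading characters right to left:
  Position 6: 'f'
  Position 5: 'b'
  Position 4: 'b'
  Position 3: 'a'
  Position 2: 'k'
  Position 1: 'c'
  Position 0: 'h'
Reversed: fbbakch

fbbakch


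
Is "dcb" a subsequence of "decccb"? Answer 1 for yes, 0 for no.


Check if "dcb" is a subsequence of "decccb"
Greedy scan:
  Position 0 ('d'): matches sub[0] = 'd'
  Position 1 ('e'): no match needed
  Position 2 ('c'): matches sub[1] = 'c'
  Position 3 ('c'): no match needed
  Position 4 ('c'): no match needed
  Position 5 ('b'): matches sub[2] = 'b'
All 3 characters matched => is a subsequence

1


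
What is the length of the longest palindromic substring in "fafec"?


Input: "fafec"
Checking substrings for palindromes:
  [0:3] "faf" (len 3) => palindrome
Longest palindromic substring: "faf" with length 3

3


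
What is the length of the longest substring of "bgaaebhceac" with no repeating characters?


Input: "bgaaebhceac"
Sliding window (track last position of each char):
  Position 0 ('b'): window [0,0] length 1 -- new best
  Position 1 ('g'): window [0,1] length 2 -- new best
  Position 2 ('a'): window [0,2] length 3 -- new best
  Position 3 ('a'): repeat (last at 2), move window start to 3
  Position 3 ('a'): window [3,3] length 1
  Position 4 ('e'): window [3,4] length 2
  Position 5 ('b'): window [3,5] length 3
  Position 6 ('h'): window [3,6] length 4 -- new best
  Position 7 ('c'): window [3,7] length 5 -- new best
  Position 8 ('e'): repeat (last at 4), move window start to 5
  Position 8 ('e'): window [5,8] length 4
  Position 9 ('a'): window [5,9] length 5
  Position 10 ('c'): repeat (last at 7), move window start to 8
  Position 10 ('c'): window [8,10] length 3
Longest substring with no repeats: "aebhc" with length 5

5
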